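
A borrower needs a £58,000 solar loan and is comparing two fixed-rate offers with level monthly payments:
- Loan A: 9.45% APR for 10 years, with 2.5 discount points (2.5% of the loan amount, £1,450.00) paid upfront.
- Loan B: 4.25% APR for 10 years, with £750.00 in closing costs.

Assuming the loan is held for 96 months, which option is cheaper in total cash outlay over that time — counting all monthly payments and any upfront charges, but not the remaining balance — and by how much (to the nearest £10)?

Loan A: at 9.45% the monthly rate is 0.0078750, so the payment is 58,000 × 0.0078750 / (1 − 1.0078750^−120) = £748.92.
Loan B: monthly rate = 4.25%/12 = 0.0035417; payment = 58,000 × 0.0035417 / (1 − (1+0.0035417)^−120) = £594.14.
Over 96 months: Loan A costs 96 × £748.92 + £1,450.00 = £73,346.32; Loan B costs 96 × £594.14 + £750.00 = £57,787.44.
Loan B is cheaper by £73,346.32 − £57,787.44 = £15,558.88.

Loan B by £15,560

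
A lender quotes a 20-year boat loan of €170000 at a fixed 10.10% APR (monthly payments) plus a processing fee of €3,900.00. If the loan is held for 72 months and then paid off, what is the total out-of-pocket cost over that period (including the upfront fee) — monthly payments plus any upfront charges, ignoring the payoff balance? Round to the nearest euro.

At 10.10% the monthly rate is 0.0084167, so the payment is 170,000 × 0.0084167 / (1 − 1.0084167^−240) = €1,651.82.
Total outlay = 72 × €1,651.82 + €3,900.00 = €122,831.04.

€122,831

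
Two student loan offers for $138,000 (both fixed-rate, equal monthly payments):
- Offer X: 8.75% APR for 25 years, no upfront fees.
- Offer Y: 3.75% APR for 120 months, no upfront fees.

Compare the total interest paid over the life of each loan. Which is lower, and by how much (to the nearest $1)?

Offer X: monthly rate = 8.75%/12 = 0.0072917; payment = 138,000 × 0.0072917 / (1 − (1+0.0072917)^−300) = $1,134.56.
Total interest on Offer X = 300 × $1,134.56 − $138,000 = $202,368.00.
Offer Y: at 3.75% the monthly rate is 0.0031250, so the payment is 138,000 × 0.0031250 / (1 − 1.0031250^−120) = $1,380.85.
Total interest on Offer Y = 120 × $1,380.85 − $138,000 = $27,702.00.
Offer Y is lower by $174,666.00.

Offer Y by $174,666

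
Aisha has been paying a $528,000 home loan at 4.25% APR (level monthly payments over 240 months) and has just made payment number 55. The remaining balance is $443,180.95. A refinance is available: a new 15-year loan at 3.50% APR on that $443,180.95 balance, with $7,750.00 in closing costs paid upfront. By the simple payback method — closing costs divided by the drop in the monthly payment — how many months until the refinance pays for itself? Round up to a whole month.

77 months

Current payment = 528,000 × 4.25%/12 / (1 − (1+0.0035417)^−240) = $3,269.56.
Refinanced payment = 443,180.95 × 0.0029167 / (1 − (1+0.0029167)^−180) = $3,168.22.
Monthly savings = $3,269.56 − $3,168.22 = $101.34.
Break-even = $7,750.00 / $101.34 = 76.48 → 77 months.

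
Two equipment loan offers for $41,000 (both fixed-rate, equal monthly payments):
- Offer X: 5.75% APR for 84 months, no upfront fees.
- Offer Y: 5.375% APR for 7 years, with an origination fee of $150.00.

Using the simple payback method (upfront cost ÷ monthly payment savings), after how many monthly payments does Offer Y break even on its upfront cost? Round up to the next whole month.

Offer X: at 5.75% the monthly rate is 0.0047917, so the payment is 41,000 × 0.0047917 / (1 − 1.0047917^−84) = $594.05.
Offer Y: monthly rate = 5.375%/12 = 0.0044792; payment = 41,000 × 0.0044792 / (1 − (1+0.0044792)^−84) = $586.74.
Monthly savings = $594.05 − $586.74 = $7.31.
Break-even = $150.00 / $7.31 = 20.52 → 21 months.

21 months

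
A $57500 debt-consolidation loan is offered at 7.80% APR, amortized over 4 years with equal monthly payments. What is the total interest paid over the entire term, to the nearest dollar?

At 7.80% the monthly rate is 0.0065000, so the payment is 57,500 × 0.0065000 / (1 − 1.0065000^−48) = $1,398.35.
Total paid = 48 × $1,398.35 = $67,120.80; interest = $67,120.80 − $57,500 = $9,620.80.

$9,621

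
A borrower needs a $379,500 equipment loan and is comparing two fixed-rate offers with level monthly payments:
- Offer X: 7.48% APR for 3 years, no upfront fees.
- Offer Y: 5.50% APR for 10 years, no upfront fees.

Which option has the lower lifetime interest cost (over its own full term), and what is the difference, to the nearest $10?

Offer X: at 7.48% the monthly rate is 0.0062333, so the payment is 379,500 × 0.0062333 / (1 − 1.0062333^−36) = $11,801.32.
Total interest on Offer X = 36 × $11,801.32 − $379,500 = $45,347.52.
Offer Y: at 5.50% the monthly rate is 0.0045833, so the payment is 379,500 × 0.0045833 / (1 − 1.0045833^−120) = $4,118.57.
Total interest on Offer Y = 120 × $4,118.57 − $379,500 = $114,728.40.
Offer X is lower by $69,380.88.

Offer X by $69,380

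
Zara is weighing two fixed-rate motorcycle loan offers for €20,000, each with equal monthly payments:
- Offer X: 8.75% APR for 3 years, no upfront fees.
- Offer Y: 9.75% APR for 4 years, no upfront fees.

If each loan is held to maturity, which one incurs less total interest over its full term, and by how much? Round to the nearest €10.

Offer X: monthly rate = 8.75%/12 = 0.0072917; payment = 20,000 × 0.0072917 / (1 − (1+0.0072917)^−36) = €633.67.
Total interest on Offer X = 36 × €633.67 − €20,000 = €2,812.12.
Offer Y: at 9.75% the monthly rate is 0.0081250, so the payment is 20,000 × 0.0081250 / (1 − 1.0081250^−48) = €504.85.
Total interest on Offer Y = 48 × €504.85 − €20,000 = €4,232.80.
Offer X is lower by €1,420.68.

Offer X by €1,420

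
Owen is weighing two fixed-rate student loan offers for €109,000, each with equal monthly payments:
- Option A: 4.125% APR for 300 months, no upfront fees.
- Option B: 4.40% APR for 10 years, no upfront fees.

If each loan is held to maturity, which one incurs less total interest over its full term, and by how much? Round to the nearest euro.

Option A: monthly rate = 4.125%/12 = 0.0034375; payment = 109,000 × 0.0034375 / (1 − (1+0.0034375)^−300) = €582.89.
Total interest on Option A = 300 × €582.89 − €109,000 = €65,867.00.
Option B: at 4.40% the monthly rate is 0.0036667, so the payment is 109,000 × 0.0036667 / (1 − 1.0036667^−120) = €1,124.41.
Total interest on Option B = 120 × €1,124.41 − €109,000 = €25,929.20.
Option B is lower by €39,937.80.

Option B by €39,938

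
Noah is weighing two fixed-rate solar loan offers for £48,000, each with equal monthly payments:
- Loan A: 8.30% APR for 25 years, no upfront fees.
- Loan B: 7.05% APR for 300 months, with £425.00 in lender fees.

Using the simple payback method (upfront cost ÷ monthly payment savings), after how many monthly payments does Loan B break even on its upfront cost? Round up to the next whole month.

11 months

Loan A: monthly rate = 8.3%/12 = 0.0069167; payment = 48,000 × 0.0069167 / (1 − (1+0.0069167)^−300) = £380.06.
Loan B: at 7.05% the monthly rate is 0.0058750, so the payment is 48,000 × 0.0058750 / (1 − 1.0058750^−300) = £340.79.
Monthly savings = £380.06 − £340.79 = £39.27.
Break-even = £425.00 / £39.27 = 10.82 → 11 months.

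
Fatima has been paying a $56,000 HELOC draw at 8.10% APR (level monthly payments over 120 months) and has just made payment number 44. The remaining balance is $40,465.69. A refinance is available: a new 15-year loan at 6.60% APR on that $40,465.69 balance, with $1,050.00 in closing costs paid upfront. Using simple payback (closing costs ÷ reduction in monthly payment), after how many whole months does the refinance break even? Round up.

Current payment = 56,000 × 8.1%/12 / (1 − (1+0.0067500)^−120) = $682.40.
Refinanced payment = 40,465.69 × 0.0055000 / (1 − (1+0.0055000)^−180) = $354.73.
Monthly savings = $682.40 − $354.73 = $327.67.
Break-even = $1,050.00 / $327.67 = 3.20 → 4 months.

4 months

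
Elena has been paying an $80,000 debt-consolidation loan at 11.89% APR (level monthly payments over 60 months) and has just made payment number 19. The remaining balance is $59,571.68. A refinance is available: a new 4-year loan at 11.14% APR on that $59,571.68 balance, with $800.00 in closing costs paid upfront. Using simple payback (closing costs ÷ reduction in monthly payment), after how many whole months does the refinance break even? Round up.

Current payment = 80,000 × 11.89%/12 / (1 − (1+0.0099083)^−60) = $1,775.11.
Refinanced payment = 59,571.68 × 0.0092833 / (1 − (1+0.0092833)^−48) = $1,543.71.
Monthly savings = $1,775.11 − $1,543.71 = $231.40.
Break-even = $800.00 / $231.40 = 3.46 → 4 months.

4 months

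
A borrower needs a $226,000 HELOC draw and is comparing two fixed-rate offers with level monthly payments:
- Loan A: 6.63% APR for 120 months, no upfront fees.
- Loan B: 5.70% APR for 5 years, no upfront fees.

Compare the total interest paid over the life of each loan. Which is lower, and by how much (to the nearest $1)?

Loan A: at 6.63% the monthly rate is 0.0055250, so the payment is 226,000 × 0.0055250 / (1 − 1.0055250^−120) = $2,581.16.
Total interest on Loan A = 120 × $2,581.16 − $226,000 = $83,739.20.
Loan B: at 5.70% the monthly rate is 0.0047500, so the payment is 226,000 × 0.0047500 / (1 − 1.0047500^−60) = $4,337.76.
Total interest on Loan B = 60 × $4,337.76 − $226,000 = $34,265.60.
Loan B is lower by $49,473.60.

Loan B by $49,474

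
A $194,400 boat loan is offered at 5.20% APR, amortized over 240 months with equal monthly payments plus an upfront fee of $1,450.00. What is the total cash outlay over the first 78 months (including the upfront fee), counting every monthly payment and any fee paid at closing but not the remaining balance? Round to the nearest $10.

$103,200

At 5.20% the monthly rate is 0.0043333, so the payment is 194,400 × 0.0043333 / (1 − 1.0043333^−240) = $1,304.53.
Total outlay = 78 × $1,304.53 + $1,450.00 = $103,203.34.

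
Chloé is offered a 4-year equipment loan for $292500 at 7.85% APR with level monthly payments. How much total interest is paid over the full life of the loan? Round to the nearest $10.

$49,270

Monthly rate = 7.85%/12 = 0.0065417; payment = 292,500 × 0.0065417 / (1 − (1+0.0065417)^−48) = $7,120.20.
Total paid = 48 × $7,120.20 = $341,769.60; interest = $341,769.60 − $292,500 = $49,269.60.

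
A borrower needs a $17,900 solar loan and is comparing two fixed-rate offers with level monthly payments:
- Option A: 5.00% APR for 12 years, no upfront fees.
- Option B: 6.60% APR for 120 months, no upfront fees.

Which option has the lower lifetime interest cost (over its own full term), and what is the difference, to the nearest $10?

Option A by $660

Option A: at 5.00% the monthly rate is 0.0041667, so the payment is 17,900 × 0.0041667 / (1 − 1.0041667^−144) = $165.56.
Total interest on Option A = 144 × $165.56 − $17,900 = $5,940.64.
Option B: at 6.60% the monthly rate is 0.0055000, so the payment is 17,900 × 0.0055000 / (1 − 1.0055000^−120) = $204.16.
Total interest on Option B = 120 × $204.16 − $17,900 = $6,599.20.
Option A is lower by $658.56.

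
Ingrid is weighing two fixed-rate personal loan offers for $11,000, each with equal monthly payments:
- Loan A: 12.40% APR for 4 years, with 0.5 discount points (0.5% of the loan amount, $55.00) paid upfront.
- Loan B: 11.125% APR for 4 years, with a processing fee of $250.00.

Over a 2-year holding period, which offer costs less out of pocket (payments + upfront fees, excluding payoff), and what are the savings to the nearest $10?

Loan A: monthly rate = 12.4%/12 = 0.0103333; payment = 11,000 × 0.0103333 / (1 − (1+0.0103333)^−48) = $291.84.
Loan B: at 11.125% the monthly rate is 0.0092708, so the payment is 11,000 × 0.0092708 / (1 − 1.0092708^−48) = $284.97.
Over 24 months: Loan A costs 24 × $291.84 + $55.00 = $7,059.16; Loan B costs 24 × $284.97 + $250.00 = $7,089.28.
Loan A is cheaper by $7,089.28 − $7,059.16 = $30.12.

Loan A by $30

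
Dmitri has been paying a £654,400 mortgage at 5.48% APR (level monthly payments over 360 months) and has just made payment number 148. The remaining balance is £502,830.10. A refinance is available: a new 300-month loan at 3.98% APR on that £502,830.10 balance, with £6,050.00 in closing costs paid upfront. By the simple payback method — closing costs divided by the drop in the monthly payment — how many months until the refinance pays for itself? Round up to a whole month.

6 months

Current payment = 654,400 × 5.48%/12 / (1 − (1+0.0045667)^−360) = £3,707.40.
Refinanced payment = 502,830.10 × 0.0033167 / (1 − (1+0.0033167)^−300) = £2,648.57.
Monthly savings = £3,707.40 − £2,648.57 = £1,058.83.
Break-even = £6,050.00 / £1,058.83 = 5.71 → 6 months.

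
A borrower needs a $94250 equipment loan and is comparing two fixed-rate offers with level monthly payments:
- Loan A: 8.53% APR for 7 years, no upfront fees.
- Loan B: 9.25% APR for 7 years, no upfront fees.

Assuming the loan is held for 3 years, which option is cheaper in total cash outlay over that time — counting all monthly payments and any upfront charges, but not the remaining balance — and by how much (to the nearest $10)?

Loan A: monthly rate = 8.53%/12 = 0.0071083; payment = 94,250 × 0.0071083 / (1 − (1+0.0071083)^−84) = $1,494.01.
Loan B: monthly rate = 9.25%/12 = 0.0077083; payment = 94,250 × 0.0077083 / (1 − (1+0.0077083)^−84) = $1,528.38.
Over 36 months: Loan A costs 36 × $1,494.01 = $53,784.36; Loan B costs 36 × $1,528.38 = $55,021.68.
Loan A is cheaper by $55,021.68 − $53,784.36 = $1,237.32.

Loan A by $1,240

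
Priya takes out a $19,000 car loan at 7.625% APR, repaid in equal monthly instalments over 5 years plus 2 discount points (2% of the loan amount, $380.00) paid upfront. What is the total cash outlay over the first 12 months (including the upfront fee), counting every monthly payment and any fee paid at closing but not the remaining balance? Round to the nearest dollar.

Monthly rate = 7.625%/12 = 0.0063542; payment = 19,000 × 0.0063542 / (1 − (1+0.0063542)^−60) = $381.85.
Total outlay = 12 × $381.85 + $380.00 = $4,962.20.

$4,962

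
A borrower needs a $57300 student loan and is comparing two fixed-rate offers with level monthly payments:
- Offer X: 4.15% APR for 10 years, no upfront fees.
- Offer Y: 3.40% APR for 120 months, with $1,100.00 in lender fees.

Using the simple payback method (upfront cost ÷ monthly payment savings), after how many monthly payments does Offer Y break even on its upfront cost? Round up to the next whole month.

Offer X: at 4.15% the monthly rate is 0.0034583, so the payment is 57,300 × 0.0034583 / (1 − 1.0034583^−120) = $584.23.
Offer Y: monthly rate = 3.4%/12 = 0.0028333; payment = 57,300 × 0.0028333 / (1 − (1+0.0028333)^−120) = $563.94.
Monthly savings = $584.23 − $563.94 = $20.29.
Break-even = $1,100.00 / $20.29 = 54.21 → 55 months.

55 months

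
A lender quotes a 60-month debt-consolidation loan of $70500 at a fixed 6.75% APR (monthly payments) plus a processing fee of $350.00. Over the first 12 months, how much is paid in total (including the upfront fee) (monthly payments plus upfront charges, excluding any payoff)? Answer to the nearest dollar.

At 6.75% the monthly rate is 0.0056250, so the payment is 70,500 × 0.0056250 / (1 − 1.0056250^−60) = $1,387.68.
Total outlay = 12 × $1,387.68 + $350.00 = $17,002.16.

$17,002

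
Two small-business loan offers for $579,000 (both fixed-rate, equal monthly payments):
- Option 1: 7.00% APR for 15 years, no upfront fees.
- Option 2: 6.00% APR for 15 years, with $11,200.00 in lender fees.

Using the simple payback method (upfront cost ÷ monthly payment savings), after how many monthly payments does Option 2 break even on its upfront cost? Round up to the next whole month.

Option 1: monthly rate = 7%/12 = 0.0058333; payment = 579,000 × 0.0058333 / (1 − (1+0.0058333)^−180) = $5,204.22.
Option 2: at 6.00% the monthly rate is 0.0050000, so the payment is 579,000 × 0.0050000 / (1 − 1.0050000^−180) = $4,885.93.
Monthly savings = $5,204.22 − $4,885.93 = $318.29.
Break-even = $11,200.00 / $318.29 = 35.19 → 36 months.

36 months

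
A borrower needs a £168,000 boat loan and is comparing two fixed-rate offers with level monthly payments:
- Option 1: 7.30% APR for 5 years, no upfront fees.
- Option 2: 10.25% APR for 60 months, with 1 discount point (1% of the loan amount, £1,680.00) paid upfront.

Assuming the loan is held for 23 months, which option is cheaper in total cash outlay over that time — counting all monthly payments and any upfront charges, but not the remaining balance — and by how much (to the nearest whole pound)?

Option 1: at 7.30% the monthly rate is 0.0060833, so the payment is 168,000 × 0.0060833 / (1 − 1.0060833^−60) = £3,350.43.
Option 2: monthly rate = 10.25%/12 = 0.0085417; payment = 168,000 × 0.0085417 / (1 − (1+0.0085417)^−60) = £3,590.20.
Over 23 months: Option 1 costs 23 × £3,350.43 = £77,059.89; Option 2 costs 23 × £3,590.20 + £1,680.00 = £84,254.60.
Option 1 is cheaper by £84,254.60 − £77,059.89 = £7,194.71.

Option 1 by £7,195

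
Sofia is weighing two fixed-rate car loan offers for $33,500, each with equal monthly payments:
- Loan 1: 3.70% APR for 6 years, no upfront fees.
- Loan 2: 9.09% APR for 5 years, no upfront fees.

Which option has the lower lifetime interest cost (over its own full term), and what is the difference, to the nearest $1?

Loan 1 by $4,405

Loan 1: at 3.70% the monthly rate is 0.0030833, so the payment is 33,500 × 0.0030833 / (1 − 1.0030833^−72) = $519.55.
Total interest on Loan 1 = 72 × $519.55 − $33,500 = $3,907.60.
Loan 2: monthly rate = 9.09%/12 = 0.0075750; payment = 33,500 × 0.0075750 / (1 − (1+0.0075750)^−60) = $696.87.
Total interest on Loan 2 = 60 × $696.87 − $33,500 = $8,312.20.
Loan 1 is lower by $4,404.60.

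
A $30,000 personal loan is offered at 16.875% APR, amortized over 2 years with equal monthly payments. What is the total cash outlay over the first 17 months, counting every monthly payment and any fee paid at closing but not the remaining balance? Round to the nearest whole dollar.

$25,185

Monthly rate = 16.875%/12 = 0.0140625; payment = 30,000 × 0.0140625 / (1 − (1+0.0140625)^−24) = $1,481.47.
Total outlay = 17 × $1,481.47 = $25,184.99.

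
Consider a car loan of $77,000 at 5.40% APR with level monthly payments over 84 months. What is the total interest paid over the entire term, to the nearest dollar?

At 5.40% the monthly rate is 0.0045000, so the payment is 77,000 × 0.0045000 / (1 − 1.0045000^−84) = $1,102.84.
Total paid = 84 × $1,102.84 = $92,638.56; interest = $92,638.56 − $77,000 = $15,638.56.

$15,639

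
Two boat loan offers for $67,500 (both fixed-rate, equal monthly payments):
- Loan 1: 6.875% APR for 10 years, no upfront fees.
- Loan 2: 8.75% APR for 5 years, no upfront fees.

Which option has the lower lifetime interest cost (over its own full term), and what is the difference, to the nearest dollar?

Loan 2 by $9,946

Loan 1: monthly rate = 6.875%/12 = 0.0057292; payment = 67,500 × 0.0057292 / (1 − (1+0.0057292)^−120) = $779.39.
Total interest on Loan 1 = 120 × $779.39 − $67,500 = $26,026.80.
Loan 2: at 8.75% the monthly rate is 0.0072917, so the payment is 67,500 × 0.0072917 / (1 − 1.0072917^−60) = $1,393.01.
Total interest on Loan 2 = 60 × $1,393.01 − $67,500 = $16,080.60.
Loan 2 is lower by $9,946.20.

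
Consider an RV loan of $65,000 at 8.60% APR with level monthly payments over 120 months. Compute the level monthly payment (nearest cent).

$809.39

Monthly rate = 8.6%/12 = 0.0071667; payment = 65,000 × 0.0071667 / (1 − (1+0.0071667)^−120) = $809.39.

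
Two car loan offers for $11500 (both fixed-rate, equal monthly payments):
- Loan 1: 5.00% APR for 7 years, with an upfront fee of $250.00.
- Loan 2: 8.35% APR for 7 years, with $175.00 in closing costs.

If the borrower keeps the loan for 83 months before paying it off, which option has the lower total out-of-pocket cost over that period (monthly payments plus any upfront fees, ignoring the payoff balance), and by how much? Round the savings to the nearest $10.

Loan 1: at 5.00% the monthly rate is 0.0041667, so the payment is 11,500 × 0.0041667 / (1 − 1.0041667^−84) = $162.54.
Loan 2: monthly rate = 8.35%/12 = 0.0069583; payment = 11,500 × 0.0069583 / (1 − (1+0.0069583)^−84) = $181.25.
Over 83 months: Loan 1 costs 83 × $162.54 + $250.00 = $13,740.82; Loan 2 costs 83 × $181.25 + $175.00 = $15,218.75.
Loan 1 is cheaper by $15,218.75 − $13,740.82 = $1,477.93.

Loan 1 by $1,480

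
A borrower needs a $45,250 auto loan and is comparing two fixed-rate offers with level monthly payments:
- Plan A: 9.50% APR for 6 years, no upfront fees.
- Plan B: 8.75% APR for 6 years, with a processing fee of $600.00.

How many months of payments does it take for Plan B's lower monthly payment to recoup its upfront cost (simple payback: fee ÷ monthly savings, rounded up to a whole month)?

36 months

Plan A: monthly rate = 9.5%/12 = 0.0079167; payment = 45,250 × 0.0079167 / (1 − (1+0.0079167)^−72) = $826.93.
Plan B: at 8.75% the monthly rate is 0.0072917, so the payment is 45,250 × 0.0072917 / (1 − 1.0072917^−72) = $810.05.
Monthly savings = $826.93 − $810.05 = $16.88.
Break-even = $600.00 / $16.88 = 35.55 → 36 months.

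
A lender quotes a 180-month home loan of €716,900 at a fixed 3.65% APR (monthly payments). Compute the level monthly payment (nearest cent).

At 3.65% the monthly rate is 0.0030417, so the payment is 716,900 × 0.0030417 / (1 − 1.0030417^−180) = €5,177.96.

€5,177.96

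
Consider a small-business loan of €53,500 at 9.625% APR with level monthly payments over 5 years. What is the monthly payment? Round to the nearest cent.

€1,126.87

At 9.625% the monthly rate is 0.0080208, so the payment is 53,500 × 0.0080208 / (1 − 1.0080208^−60) = €1,126.87.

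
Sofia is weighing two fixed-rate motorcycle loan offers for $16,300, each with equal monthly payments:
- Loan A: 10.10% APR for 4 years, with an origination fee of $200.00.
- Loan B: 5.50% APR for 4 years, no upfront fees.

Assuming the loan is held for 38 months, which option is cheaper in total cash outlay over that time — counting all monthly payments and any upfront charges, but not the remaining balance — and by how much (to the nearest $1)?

Loan A: monthly rate = 10.1%/12 = 0.0084167; payment = 16,300 × 0.0084167 / (1 − (1+0.0084167)^−48) = $414.19.
Loan B: at 5.50% the monthly rate is 0.0045833, so the payment is 16,300 × 0.0045833 / (1 − 1.0045833^−48) = $379.08.
Over 38 months: Loan A costs 38 × $414.19 + $200.00 = $15,939.22; Loan B costs 38 × $379.08 = $14,405.04.
Loan B is cheaper by $15,939.22 − $14,405.04 = $1,534.18.

Loan B by $1,534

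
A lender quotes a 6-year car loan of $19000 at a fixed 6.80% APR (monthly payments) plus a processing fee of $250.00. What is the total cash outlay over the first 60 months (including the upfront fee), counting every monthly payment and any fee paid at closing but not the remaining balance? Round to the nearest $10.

Monthly rate = 6.8%/12 = 0.0056667; payment = 19,000 × 0.0056667 / (1 − (1+0.0056667)^−72) = $322.11.
Total outlay = 60 × $322.11 + $250.00 = $19,576.60.

$19,580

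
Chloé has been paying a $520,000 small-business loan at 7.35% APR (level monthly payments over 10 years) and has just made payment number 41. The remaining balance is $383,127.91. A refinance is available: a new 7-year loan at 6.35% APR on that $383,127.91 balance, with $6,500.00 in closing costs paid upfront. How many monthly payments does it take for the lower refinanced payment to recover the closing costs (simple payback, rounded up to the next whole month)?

Current payment = 520,000 × 7.35%/12 / (1 − (1+0.0061250)^−120) = $6,131.86.
Refinanced payment = 383,127.91 × 0.0052917 / (1 − (1+0.0052917)^−84) = $5,661.45.
Monthly savings = $6,131.86 − $5,661.45 = $470.41.
Break-even = $6,500.00 / $470.41 = 13.82 → 14 months.

14 months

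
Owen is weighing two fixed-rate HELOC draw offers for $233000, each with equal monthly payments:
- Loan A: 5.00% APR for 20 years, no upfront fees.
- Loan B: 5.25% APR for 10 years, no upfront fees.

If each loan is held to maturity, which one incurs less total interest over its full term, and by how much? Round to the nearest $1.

Loan A: at 5.00% the monthly rate is 0.0041667, so the payment is 233,000 × 0.0041667 / (1 − 1.0041667^−240) = $1,537.70.
Total interest on Loan A = 240 × $1,537.70 − $233,000 = $136,048.00.
Loan B: at 5.25% the monthly rate is 0.0043750, so the payment is 233,000 × 0.0043750 / (1 − 1.0043750^−120) = $2,499.90.
Total interest on Loan B = 120 × $2,499.90 − $233,000 = $66,988.00.
Loan B is lower by $69,060.00.

Loan B by $69,060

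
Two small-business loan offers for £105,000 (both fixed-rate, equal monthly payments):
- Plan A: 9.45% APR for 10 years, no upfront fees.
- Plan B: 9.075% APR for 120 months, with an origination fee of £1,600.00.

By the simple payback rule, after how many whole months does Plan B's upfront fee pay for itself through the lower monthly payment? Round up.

75 months

Plan A: at 9.45% the monthly rate is 0.0078750, so the payment is 105,000 × 0.0078750 / (1 − 1.0078750^−120) = £1,355.80.
Plan B: monthly rate = 9.075%/12 = 0.0075625; payment = 105,000 × 0.0075625 / (1 − (1+0.0075625)^−120) = £1,334.36.
Monthly savings = £1,355.80 − £1,334.36 = £21.44.
Break-even = £1,600.00 / £21.44 = 74.63 → 75 months.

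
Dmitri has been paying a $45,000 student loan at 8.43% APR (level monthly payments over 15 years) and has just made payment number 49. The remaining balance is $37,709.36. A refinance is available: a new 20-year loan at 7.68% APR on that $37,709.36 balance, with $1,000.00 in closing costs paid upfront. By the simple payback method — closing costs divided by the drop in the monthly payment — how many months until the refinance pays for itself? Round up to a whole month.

8 months

Current payment = 45,000 × 8.43%/12 / (1 − (1+0.0070250)^−180) = $441.29.
Refinanced payment = 37,709.36 × 0.0064000 / (1 − (1+0.0064000)^−240) = $307.95.
Monthly savings = $441.29 − $307.95 = $133.34.
Break-even = $1,000.00 / $133.34 = 7.50 → 8 months.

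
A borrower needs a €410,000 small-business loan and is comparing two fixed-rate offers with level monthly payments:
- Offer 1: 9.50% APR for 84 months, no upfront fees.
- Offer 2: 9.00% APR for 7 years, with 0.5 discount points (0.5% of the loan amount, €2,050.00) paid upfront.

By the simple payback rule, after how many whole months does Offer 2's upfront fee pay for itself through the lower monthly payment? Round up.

20 months

Offer 1: at 9.50% the monthly rate is 0.0079167, so the payment is 410,000 × 0.0079167 / (1 − 1.0079167^−84) = €6,701.03.
Offer 2: monthly rate = 9%/12 = 0.0075000; payment = 410,000 × 0.0075000 / (1 − (1+0.0075000)^−84) = €6,596.52.
Monthly savings = €6,701.03 − €6,596.52 = €104.51.
Break-even = €2,050.00 / €104.51 = 19.62 → 20 months.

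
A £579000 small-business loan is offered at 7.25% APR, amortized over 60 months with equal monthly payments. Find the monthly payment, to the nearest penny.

At 7.25% the monthly rate is 0.0060417, so the payment is 579,000 × 0.0060417 / (1 − 1.0060417^−60) = £11,533.31.

£11,533.31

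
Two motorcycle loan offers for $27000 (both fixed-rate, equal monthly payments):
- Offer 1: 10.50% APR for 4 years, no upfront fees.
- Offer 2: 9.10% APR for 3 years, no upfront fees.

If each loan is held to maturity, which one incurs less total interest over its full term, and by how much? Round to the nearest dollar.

Offer 2 by $2,227

Offer 1: at 10.50% the monthly rate is 0.0087500, so the payment is 27,000 × 0.0087500 / (1 − 1.0087500^−48) = $691.29.
Total interest on Offer 1 = 48 × $691.29 − $27,000 = $6,181.92.
Offer 2: at 9.10% the monthly rate is 0.0075833, so the payment is 27,000 × 0.0075833 / (1 − 1.0075833^−36) = $859.85.
Total interest on Offer 2 = 36 × $859.85 − $27,000 = $3,954.60.
Offer 2 is lower by $2,227.32.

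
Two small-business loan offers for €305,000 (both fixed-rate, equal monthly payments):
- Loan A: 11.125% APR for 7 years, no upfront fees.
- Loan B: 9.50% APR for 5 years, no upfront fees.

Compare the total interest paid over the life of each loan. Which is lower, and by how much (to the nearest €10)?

Loan A: monthly rate = 11.125%/12 = 0.0092708; payment = 305,000 × 0.0092708 / (1 − (1+0.0092708)^−84) = €5,242.41.
Total interest on Loan A = 84 × €5,242.41 − €305,000 = €135,362.44.
Loan B: at 9.50% the monthly rate is 0.0079167, so the payment is 305,000 × 0.0079167 / (1 − 1.0079167^−60) = €6,405.57.
Total interest on Loan B = 60 × €6,405.57 − €305,000 = €79,334.20.
Loan B is lower by €56,028.24.

Loan B by €56,030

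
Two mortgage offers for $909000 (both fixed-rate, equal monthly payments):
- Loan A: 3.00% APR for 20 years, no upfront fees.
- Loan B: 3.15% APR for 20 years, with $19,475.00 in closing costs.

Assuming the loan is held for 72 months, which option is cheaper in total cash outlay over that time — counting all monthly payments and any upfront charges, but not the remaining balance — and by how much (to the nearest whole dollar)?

Loan A by $24,409

Loan A: monthly rate = 3%/12 = 0.0025000; payment = 909,000 × 0.0025000 / (1 − (1+0.0025000)^−240) = $5,041.29.
Loan B: at 3.15% the monthly rate is 0.0026250, so the payment is 909,000 × 0.0026250 / (1 − 1.0026250^−240) = $5,109.82.
Over 72 months: Loan A costs 72 × $5,041.29 = $362,972.88; Loan B costs 72 × $5,109.82 + $19,475.00 = $387,382.04.
Loan A is cheaper by $387,382.04 − $362,972.88 = $24,409.16.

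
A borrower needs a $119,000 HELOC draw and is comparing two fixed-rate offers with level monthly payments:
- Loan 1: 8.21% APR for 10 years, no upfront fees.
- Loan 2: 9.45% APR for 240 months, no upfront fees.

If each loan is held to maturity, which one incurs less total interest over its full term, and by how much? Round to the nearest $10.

Loan 1: at 8.21% the monthly rate is 0.0068417, so the payment is 119,000 × 0.0068417 / (1 − 1.0068417^−120) = $1,457.04.
Total interest on Loan 1 = 120 × $1,457.04 − $119,000 = $55,844.80.
Loan 2: monthly rate = 9.45%/12 = 0.0078750; payment = 119,000 × 0.0078750 / (1 − (1+0.0078750)^−240) = $1,105.35.
Total interest on Loan 2 = 240 × $1,105.35 − $119,000 = $146,284.00.
Loan 1 is lower by $90,439.20.

Loan 1 by $90,440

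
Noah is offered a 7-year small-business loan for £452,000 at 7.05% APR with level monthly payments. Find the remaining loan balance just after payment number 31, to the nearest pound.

£310,411

With monthly rate i = 7.05%/12 = 0.0058750, the balance after k of n payments is P · [(1+i)^n − (1+i)^k] / [(1+i)^n − 1].
(1+0.0058750)^84 = 1.63567571 and (1+0.0058750)^31 = 1.19912496, so the balance is 452,000 × (1.63567571 − 1.19912496) / (1.63567571 − 1) = £310,411.32.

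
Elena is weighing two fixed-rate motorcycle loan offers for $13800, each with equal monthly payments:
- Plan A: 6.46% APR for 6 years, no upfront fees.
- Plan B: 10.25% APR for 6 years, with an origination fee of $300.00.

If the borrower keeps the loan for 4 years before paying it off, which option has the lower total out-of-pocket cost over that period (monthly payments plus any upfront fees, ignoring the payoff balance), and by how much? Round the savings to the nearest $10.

Plan A: at 6.46% the monthly rate is 0.0053833, so the payment is 13,800 × 0.0053833 / (1 − 1.0053833^−72) = $231.71.
Plan B: at 10.25% the monthly rate is 0.0085417, so the payment is 13,800 × 0.0085417 / (1 − 1.0085417^−72) = $257.40.
Over 48 months: Plan A costs 48 × $231.71 = $11,122.08; Plan B costs 48 × $257.40 + $300.00 = $12,655.20.
Plan A is cheaper by $12,655.20 − $11,122.08 = $1,533.12.

Plan A by $1,530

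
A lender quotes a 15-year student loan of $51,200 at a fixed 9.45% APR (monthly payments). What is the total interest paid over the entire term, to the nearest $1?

At 9.45% the monthly rate is 0.0078750, so the payment is 51,200 × 0.0078750 / (1 − 1.0078750^−180) = $533.10.
Total paid = 180 × $533.10 = $95,958.00; interest = $95,958.00 − $51,200 = $44,758.00.

$44,758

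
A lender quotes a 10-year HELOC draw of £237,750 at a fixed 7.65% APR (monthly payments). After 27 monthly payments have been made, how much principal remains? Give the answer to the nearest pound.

£198,843

With monthly rate i = 7.65%/12 = 0.0063750, the balance after k of n payments is P · [(1+i)^n − (1+i)^k] / [(1+i)^n − 1].
(1+0.0063750)^120 = 2.14378268 and (1+0.0063750)^27 = 1.18717754, so the balance is 237,750 × (2.14378268 − 1.18717754) / (2.14378268 − 1) = £198,842.73.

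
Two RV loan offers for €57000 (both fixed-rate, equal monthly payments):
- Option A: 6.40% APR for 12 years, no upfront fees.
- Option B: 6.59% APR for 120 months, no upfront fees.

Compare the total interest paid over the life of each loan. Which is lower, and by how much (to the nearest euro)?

Option A: at 6.40% the monthly rate is 0.0053333, so the payment is 57,000 × 0.0053333 / (1 − 1.0053333^−144) = €568.11.
Total interest on Option A = 144 × €568.11 − €57,000 = €24,807.84.
Option B: monthly rate = 6.59%/12 = 0.0054917; payment = 57,000 × 0.0054917 / (1 − (1+0.0054917)^−120) = €649.84.
Total interest on Option B = 120 × €649.84 − €57,000 = €20,980.80.
Option B is lower by €3,827.04.

Option B by €3,827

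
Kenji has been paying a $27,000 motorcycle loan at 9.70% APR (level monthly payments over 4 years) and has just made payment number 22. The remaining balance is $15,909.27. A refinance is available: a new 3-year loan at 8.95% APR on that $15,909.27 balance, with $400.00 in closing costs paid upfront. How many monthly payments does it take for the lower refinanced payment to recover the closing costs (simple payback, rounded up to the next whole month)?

Current payment = 27,000 × 9.7%/12 / (1 − (1+0.0080833)^−48) = $680.91.
Refinanced payment = 15,909.27 × 0.0074583 / (1 − (1+0.0074583)^−36) = $505.54.
Monthly savings = $680.91 − $505.54 = $175.37.
Break-even = $400.00 / $175.37 = 2.28 → 3 months.

3 months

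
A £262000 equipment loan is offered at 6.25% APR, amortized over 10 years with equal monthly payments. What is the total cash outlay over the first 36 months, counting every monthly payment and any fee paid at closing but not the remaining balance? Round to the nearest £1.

At 6.25% the monthly rate is 0.0052083, so the payment is 262,000 × 0.0052083 / (1 − 1.0052083^−120) = £2,941.74.
Total outlay = 36 × £2,941.74 = £105,902.64.

£105,903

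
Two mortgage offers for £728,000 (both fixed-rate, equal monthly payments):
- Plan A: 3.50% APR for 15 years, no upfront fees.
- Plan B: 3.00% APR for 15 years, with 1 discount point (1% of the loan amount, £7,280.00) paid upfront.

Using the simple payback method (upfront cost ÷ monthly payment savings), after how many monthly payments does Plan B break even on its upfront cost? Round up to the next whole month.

Plan A: monthly rate = 3.5%/12 = 0.0029167; payment = 728,000 × 0.0029167 / (1 − (1+0.0029167)^−180) = £5,204.34.
Plan B: at 3.00% the monthly rate is 0.0025000, so the payment is 728,000 × 0.0025000 / (1 − 1.0025000^−180) = £5,027.43.
Monthly savings = £5,204.34 − £5,027.43 = £176.91.
Break-even = £7,280.00 / £176.91 = 41.15 → 42 months.

42 months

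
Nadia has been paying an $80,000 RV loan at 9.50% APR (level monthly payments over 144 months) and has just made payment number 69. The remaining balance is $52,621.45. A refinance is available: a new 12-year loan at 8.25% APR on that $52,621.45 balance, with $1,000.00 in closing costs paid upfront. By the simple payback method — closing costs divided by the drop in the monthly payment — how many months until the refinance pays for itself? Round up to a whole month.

3 months

Current payment = 80,000 × 9.5%/12 / (1 − (1+0.0079167)^−144) = $933.10.
Refinanced payment = 52,621.45 × 0.0068750 / (1 − (1+0.0068750)^−144) = $576.84.
Monthly savings = $933.10 − $576.84 = $356.26.
Break-even = $1,000.00 / $356.26 = 2.81 → 3 months.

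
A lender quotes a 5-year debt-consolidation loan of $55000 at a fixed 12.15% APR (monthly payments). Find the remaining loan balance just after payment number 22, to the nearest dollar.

$38,564

With monthly rate i = 12.15%/12 = 0.0101250, the balance after k of n payments is P · [(1+i)^n − (1+i)^k] / [(1+i)^n − 1].
(1+0.0101250)^60 = 1.83023639 and (1+0.0101250)^22 = 1.24810935, so the balance is 55,000 × (1.83023639 − 1.24810935) / (1.83023639 − 1) = $38,563.70.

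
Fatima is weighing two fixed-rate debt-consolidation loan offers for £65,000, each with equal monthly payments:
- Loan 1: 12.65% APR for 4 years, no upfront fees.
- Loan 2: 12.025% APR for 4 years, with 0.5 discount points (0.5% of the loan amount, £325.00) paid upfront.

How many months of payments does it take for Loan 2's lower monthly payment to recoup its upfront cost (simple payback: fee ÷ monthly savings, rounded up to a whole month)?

Loan 1: monthly rate = 12.65%/12 = 0.0105417; payment = 65,000 × 0.0105417 / (1 − (1+0.0105417)^−48) = £1,732.52.
Loan 2: monthly rate = 12.025%/12 = 0.0100208; payment = 65,000 × 0.0100208 / (1 − (1+0.0100208)^−48) = £1,712.50.
Monthly savings = £1,732.52 − £1,712.50 = £20.02.
Break-even = £325.00 / £20.02 = 16.23 → 17 months.

17 months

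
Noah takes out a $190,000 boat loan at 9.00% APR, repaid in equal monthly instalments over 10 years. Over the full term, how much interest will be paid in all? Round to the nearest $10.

$98,820

Monthly rate = 9%/12 = 0.0075000; payment = 190,000 × 0.0075000 / (1 − (1+0.0075000)^−120) = $2,406.84.
Total paid = 120 × $2,406.84 = $288,820.80; interest = $288,820.80 − $190,000 = $98,820.80.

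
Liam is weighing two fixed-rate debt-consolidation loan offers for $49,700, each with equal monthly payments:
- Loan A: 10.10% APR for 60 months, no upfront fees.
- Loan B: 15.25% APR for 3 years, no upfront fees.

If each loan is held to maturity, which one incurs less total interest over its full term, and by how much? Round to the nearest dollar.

Loan B by $1,263

Loan A: monthly rate = 10.1%/12 = 0.0084167; payment = 49,700 × 0.0084167 / (1 − (1+0.0084167)^−60) = $1,058.43.
Total interest on Loan A = 60 × $1,058.43 − $49,700 = $13,805.80.
Loan B: at 15.25% the monthly rate is 0.0127083, so the payment is 49,700 × 0.0127083 / (1 − 1.0127083^−36) = $1,728.96.
Total interest on Loan B = 36 × $1,728.96 − $49,700 = $12,542.56.
Loan B is lower by $1,263.24.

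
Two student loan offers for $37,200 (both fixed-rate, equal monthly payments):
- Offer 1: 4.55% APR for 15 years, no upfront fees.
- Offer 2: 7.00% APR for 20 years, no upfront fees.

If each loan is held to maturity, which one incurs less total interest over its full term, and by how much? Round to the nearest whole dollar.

Offer 1: monthly rate = 4.55%/12 = 0.0037917; payment = 37,200 × 0.0037917 / (1 − (1+0.0037917)^−180) = $285.53.
Total interest on Offer 1 = 180 × $285.53 − $37,200 = $14,195.40.
Offer 2: at 7.00% the monthly rate is 0.0058333, so the payment is 37,200 × 0.0058333 / (1 − 1.0058333^−240) = $288.41.
Total interest on Offer 2 = 240 × $288.41 − $37,200 = $32,018.40.
Offer 1 is lower by $17,823.00.

Offer 1 by $17,823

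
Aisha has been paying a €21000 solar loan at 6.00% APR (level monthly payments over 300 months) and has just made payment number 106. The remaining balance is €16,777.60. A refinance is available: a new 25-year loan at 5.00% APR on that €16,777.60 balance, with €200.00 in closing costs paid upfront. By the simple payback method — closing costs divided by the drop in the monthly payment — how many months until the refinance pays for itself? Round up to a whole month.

6 months

Current payment = 21,000 × 6%/12 / (1 − (1+0.0050000)^−300) = €135.30.
Refinanced payment = 16,777.60 × 0.0041667 / (1 − (1+0.0041667)^−300) = €98.08.
Monthly savings = €135.30 − €98.08 = €37.22.
Break-even = €200.00 / €37.22 = 5.37 → 6 months.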